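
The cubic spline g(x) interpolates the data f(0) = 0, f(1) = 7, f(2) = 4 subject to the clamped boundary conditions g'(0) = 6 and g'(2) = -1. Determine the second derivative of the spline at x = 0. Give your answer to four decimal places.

Let σ_i = g''(x_i). Step sizes h_i = 1, 1; slopes of the chords Δ_i = (y_(i+1) - y_i)/h_i = 7, -3.
  1·σ_0 + 4·σ_1 + 1·σ_2 = 6(Δ_1 - Δ_0) = -60
Clamped end conditions give two more equations: 2h_0·σ_0 + h_0·σ_1 = 6(Δ_0 - g'(0)) = 6 and h_1·σ_1 + 2h_1·σ_2 = 6(g'(2) - Δ_1) = 12.
Solving: σ_0 = 29/2, σ_1 = -23, σ_2 = 35/2.

14.5000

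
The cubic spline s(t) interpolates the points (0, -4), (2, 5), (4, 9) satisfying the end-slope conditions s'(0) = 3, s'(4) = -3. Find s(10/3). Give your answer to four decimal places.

With M_i denoting the second derivative at x_i, h_i = 2, 2, and Δ_i = (y_(i+1) − y_i)/h_i = 9/2, 2:
  2·M_0 + 8·M_1 + 2·M_2 = 6(Δ_1 - Δ_0) = -15
Clamped end conditions give two more equations: 2h_0·M_0 + h_0·M_1 = 6(Δ_0 - s'(0)) = 9 and h_1·M_1 + 2h_1·M_2 = 6(s'(4) - Δ_1) = -30.
Solving the tridiagonal system: M_0 = 21/8, M_1 = -3/4, M_2 = -57/8.
On [2, 4], s(t) = 5 + 39/8·(t - 2) - 3/8·(t - 2)² - 17/32·(t - 2)³.
With (t - 2) = 4/3: s(10/3) = 517/54.

9.5741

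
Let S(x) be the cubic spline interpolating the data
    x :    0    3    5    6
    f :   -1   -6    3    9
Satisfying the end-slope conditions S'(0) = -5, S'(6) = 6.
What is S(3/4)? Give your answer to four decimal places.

-4.2126

With m_i denoting the second derivative at x_i, h_i = 3, 2, 1, and Δ_i = (y_(i+1) − y_i)/h_i = -5/3, 9/2, 6:
  3·m_0 + 10·m_1 + 2·m_2 = 6(Δ_1 - Δ_0) = 37
  2·m_1 + 6·m_2 + 1·m_3 = 6(Δ_2 - Δ_1) = 9
Clamped end conditions give two more equations: 2h_0·m_0 + h_0·m_1 = 6(Δ_0 - S'(0)) = 20 and h_2·m_2 + 2h_2·m_3 = 6(S'(6) - Δ_2) = 0.
Solving the tridiagonal system: m_0 = 103/57, m_1 = 58/19, m_2 = 10/19, m_3 = -5/19.
On [0, 3], S(x) = -1 - 5·x + 103/114·x² + 71/1026·x³.
With x = 3/4: S(3/4) = -10245/2432.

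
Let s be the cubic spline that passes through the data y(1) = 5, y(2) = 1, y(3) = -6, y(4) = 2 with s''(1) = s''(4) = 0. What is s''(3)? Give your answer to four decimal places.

Write σ_i for s''(x_i). With h_i = 1, 1, 1 and divided differences Δ_i = -4, -7, 8, the continuity of s' gives the tridiagonal system
  1·σ_0 + 4·σ_1 + 1·σ_2 = 6(Δ_1 - Δ_0) = -18
  1·σ_1 + 4·σ_2 + 1·σ_3 = 6(Δ_2 - Δ_1) = 90
Natural end conditions: σ_0 = σ_3 = 0.
Solving: σ_0 = 0, σ_1 = -54/5, σ_2 = 126/5, σ_3 = 0.

25.2000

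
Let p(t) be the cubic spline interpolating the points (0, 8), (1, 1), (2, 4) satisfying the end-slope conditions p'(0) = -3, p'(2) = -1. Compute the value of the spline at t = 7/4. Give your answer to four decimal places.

With M_i denoting the second derivative at x_i, h_i = 1, 1, and Δ_i = (y_(i+1) − y_i)/h_i = -7, 3:
  1·M_0 + 4·M_1 + 1·M_2 = 6(Δ_1 - Δ_0) = 60
Clamped end conditions give two more equations: 2h_0·M_0 + h_0·M_1 = 6(Δ_0 - p'(0)) = -24 and h_1·M_1 + 2h_1·M_2 = 6(p'(2) - Δ_1) = -24.
Solving: M_0 = -26, M_1 = 28, M_2 = -26.
On [1, 2], p(t) = 1 - 2·(t - 1) + 14·(t - 1)² - 9·(t - 1)³.
With (t - 1) = 3/4: p(7/4) = 229/64.

3.5781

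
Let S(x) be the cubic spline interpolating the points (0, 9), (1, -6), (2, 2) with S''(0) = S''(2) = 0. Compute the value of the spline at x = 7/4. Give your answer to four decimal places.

Put σ_i = S'' at the i-th knot. Here h = (1, 1) and Δ = (-15, 8), so the interior equations h_(i-1)·σ_(i-1) + 2(h_(i-1)+h_i)·σ_i + h_i·σ_(i+1) = 6(Δ_i − Δ_(i-1)) read
  1·σ_0 + 4·σ_1 + 1·σ_2 = 6(Δ_1 - Δ_0) = 138
Natural end conditions: σ_0 = σ_2 = 0.
Solving: σ_0 = 0, σ_1 = 69/2, σ_2 = 0.
On [1, 2], S(x) = -6 - 7/2·(x - 1) + 69/4·(x - 1)² - 23/4·(x - 1)³.
With (x - 1) = 3/4: S(7/4) = -345/256.

-1.3477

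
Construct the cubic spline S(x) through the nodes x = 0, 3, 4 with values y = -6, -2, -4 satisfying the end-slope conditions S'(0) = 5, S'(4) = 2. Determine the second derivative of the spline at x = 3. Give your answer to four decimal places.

-3.5000

Let M_i = S''(x_i). Step sizes h_i = 3, 1; slopes of the chords Δ_i = (y_(i+1) - y_i)/h_i = 4/3, -2.
  3·M_0 + 8·M_1 + 1·M_2 = 6(Δ_1 - Δ_0) = -20
Clamped end conditions give two more equations: 2h_0·M_0 + h_0·M_1 = 6(Δ_0 - S'(0)) = -22 and h_1·M_1 + 2h_1·M_2 = 6(S'(4) - Δ_1) = 24.
Hence M_0 = -23/12, M_1 = -7/2, M_2 = 55/4.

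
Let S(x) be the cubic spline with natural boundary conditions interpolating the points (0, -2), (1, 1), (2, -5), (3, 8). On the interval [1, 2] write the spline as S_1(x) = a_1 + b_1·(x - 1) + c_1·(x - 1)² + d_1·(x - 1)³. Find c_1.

Let σ_i = S''(x_i). Step sizes h_i = 1, 1, 1; slopes of the chords Δ_i = (y_(i+1) - y_i)/h_i = 3, -6, 13.
  1·σ_0 + 4·σ_1 + 1·σ_2 = 6(Δ_1 - Δ_0) = -54
  1·σ_1 + 4·σ_2 + 1·σ_3 = 6(Δ_2 - Δ_1) = 114
Natural end conditions: σ_0 = σ_3 = 0.
Solving the tridiagonal system: σ_0 = 0, σ_1 = -22, σ_2 = 34, σ_3 = 0.
On [1, 2], with S_1(x) = a_1 + b_1·(x - 1) + c_1·(x - 1)² + d_1·(x - 1)³: c_1 = σ_1/2 = -11, d_1 = (σ_2 - σ_1)/(6h_1) = 28/3, b_1 = Δ_1 - h_1(2σ_1 + σ_2)/6 = -13/3.

-11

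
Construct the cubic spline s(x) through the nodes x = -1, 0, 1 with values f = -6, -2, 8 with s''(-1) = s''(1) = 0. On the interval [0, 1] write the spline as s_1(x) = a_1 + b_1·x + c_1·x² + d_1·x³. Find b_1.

Write m_i for s''(x_i). With h_i = 1, 1 and divided differences Δ_i = 4, 10, the continuity of s' gives the tridiagonal system
  1·m_0 + 4·m_1 + 1·m_2 = 6(Δ_1 - Δ_0) = 36
Natural end conditions: m_0 = m_2 = 0.
Hence m_0 = 0, m_1 = 9, m_2 = 0.
On [0, 1], with s_1(x) = a_1 + b_1·x + c_1·x² + d_1·x³: c_1 = m_1/2 = 9/2, d_1 = (m_2 - m_1)/(6h_1) = -3/2, b_1 = Δ_1 - h_1(2m_1 + m_2)/6 = 7.

7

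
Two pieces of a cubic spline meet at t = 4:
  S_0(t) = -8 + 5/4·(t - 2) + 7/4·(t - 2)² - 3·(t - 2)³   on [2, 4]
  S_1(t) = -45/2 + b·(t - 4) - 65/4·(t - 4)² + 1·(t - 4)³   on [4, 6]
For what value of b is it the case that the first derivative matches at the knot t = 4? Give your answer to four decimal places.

S_0'(t) = 5/4 + 7/2·(t - 2) - 9·(t - 2)², so S_0'(4) = -111/4. On the right, S_1'(4) = b, so b = -111/4.

-27.7500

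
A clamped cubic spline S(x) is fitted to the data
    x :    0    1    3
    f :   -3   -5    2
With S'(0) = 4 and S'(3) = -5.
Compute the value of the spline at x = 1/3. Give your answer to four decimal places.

-2.8704

Let M_i = S''(x_i). Step sizes h_i = 1, 2; slopes of the chords Δ_i = (y_(i+1) - y_i)/h_i = -2, 7/2.
  1·M_0 + 6·M_1 + 2·M_2 = 6(Δ_1 - Δ_0) = 33
Clamped end conditions give two more equations: 2h_0·M_0 + h_0·M_1 = 6(Δ_0 - S'(0)) = -36 and h_1·M_1 + 2h_1·M_2 = 6(S'(3) - Δ_1) = -51.
Forward elimination and back-substitution give M_0 = -53/2, M_1 = 17, M_2 = -85/4.
On [0, 1], S(x) = -3 + 4·x - 53/4·x² + 29/4·x³.
With x = 1/3: S(1/3) = -155/54.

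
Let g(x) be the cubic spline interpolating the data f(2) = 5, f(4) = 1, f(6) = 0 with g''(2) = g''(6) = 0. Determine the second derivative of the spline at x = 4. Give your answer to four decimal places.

1.1250

Put M_i = g'' at the i-th knot. Here h = (2, 2) and Δ = (-2, -1/2), so the interior equations h_(i-1)·M_(i-1) + 2(h_(i-1)+h_i)·M_i + h_i·M_(i+1) = 6(Δ_i − Δ_(i-1)) read
  2·M_0 + 8·M_1 + 2·M_2 = 6(Δ_1 - Δ_0) = 9
Natural end conditions: M_0 = M_2 = 0.
Hence M_0 = 0, M_1 = 9/8, M_2 = 0.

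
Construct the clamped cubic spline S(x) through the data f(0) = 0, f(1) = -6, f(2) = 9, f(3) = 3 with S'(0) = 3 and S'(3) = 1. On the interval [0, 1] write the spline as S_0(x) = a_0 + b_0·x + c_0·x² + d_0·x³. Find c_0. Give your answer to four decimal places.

-28.6667

Write m_i for S''(x_i). With h_i = 1, 1, 1 and divided differences Δ_i = -6, 15, -6, the continuity of S' gives the tridiagonal system
  1·m_0 + 4·m_1 + 1·m_2 = 6(Δ_1 - Δ_0) = 126
  1·m_1 + 4·m_2 + 1·m_3 = 6(Δ_2 - Δ_1) = -126
Clamped end conditions give two more equations: 2h_0·m_0 + h_0·m_1 = 6(Δ_0 - S'(0)) = -54 and h_2·m_2 + 2h_2·m_3 = 6(S'(3) - Δ_2) = 42.
Forward elimination and back-substitution give m_0 = -172/3, m_1 = 182/3, m_2 = -178/3, m_3 = 152/3.
On [0, 1], with S_0(x) = a_0 + b_0·x + c_0·x² + d_0·x³: c_0 = m_0/2 = -86/3, d_0 = (m_1 - m_0)/(6h_0) = 59/3, b_0 = Δ_0 - h_0(2m_0 + m_1)/6 = 3.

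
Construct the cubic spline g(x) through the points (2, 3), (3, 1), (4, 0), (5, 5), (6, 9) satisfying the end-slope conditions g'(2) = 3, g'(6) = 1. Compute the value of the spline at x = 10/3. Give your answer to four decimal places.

0.0265

Let m_i = g''(x_i). Step sizes h_i = 1, 1, 1, 1; slopes of the chords Δ_i = (y_(i+1) - y_i)/h_i = -2, -1, 5, 4.
  1·m_0 + 4·m_1 + 1·m_2 = 6(Δ_1 - Δ_0) = 6
  1·m_1 + 4·m_2 + 1·m_3 = 6(Δ_2 - Δ_1) = 36
  1·m_2 + 4·m_3 + 1·m_4 = 6(Δ_3 - Δ_2) = -6
Clamped end conditions give two more equations: 2h_0·m_0 + h_0·m_1 = 6(Δ_0 - g'(2)) = -30 and h_3·m_3 + 2h_3·m_4 = 6(g'(6) - Δ_3) = -18.
Solving the tridiagonal system: m_0 = -235/14, m_1 = 25/7, m_2 = 17/2, m_3 = -11/7, m_4 = -115/14.
On [3, 4], g(x) = 1 - 101/28·(x - 3) + 25/14·(x - 3)² + 23/28·(x - 3)³.
With (x - 3) = 1/3: g(10/3) = 5/189.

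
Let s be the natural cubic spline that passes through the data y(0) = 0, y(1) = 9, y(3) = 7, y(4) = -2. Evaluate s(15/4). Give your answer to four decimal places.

Put M_i = s'' at the i-th knot. Here h = (1, 2, 1) and Δ = (9, -1, -9), so the interior equations h_(i-1)·M_(i-1) + 2(h_(i-1)+h_i)·M_i + h_i·M_(i+1) = 6(Δ_i − Δ_(i-1)) read
  1·M_0 + 6·M_1 + 2·M_2 = 6(Δ_1 - Δ_0) = -60
  2·M_1 + 6·M_2 + 1·M_3 = 6(Δ_2 - Δ_1) = -48
Natural end conditions: M_0 = M_3 = 0.
Solving the tridiagonal system: M_0 = 0, M_1 = -33/4, M_2 = -21/4, M_3 = 0.
On [3, 4], s(x) = 7 - 29/4·(x - 3) - 21/8·(x - 3)² + 7/8·(x - 3)³.
With (x - 3) = 3/4: s(15/4) = 233/512.

0.4551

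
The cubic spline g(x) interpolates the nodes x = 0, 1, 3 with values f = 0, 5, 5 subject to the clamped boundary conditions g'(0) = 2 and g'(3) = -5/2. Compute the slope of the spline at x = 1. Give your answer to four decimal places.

4.7500

With M_i denoting the second derivative at x_i, h_i = 1, 2, and Δ_i = (y_(i+1) − y_i)/h_i = 5, 0:
  1·M_0 + 6·M_1 + 2·M_2 = 6(Δ_1 - Δ_0) = -30
Clamped end conditions give two more equations: 2h_0·M_0 + h_0·M_1 = 6(Δ_0 - g'(0)) = 18 and h_1·M_1 + 2h_1·M_2 = 6(g'(3) - Δ_1) = -15.
Solving: M_0 = 25/2, M_1 = -7, M_2 = -1/4.
On [1, 3], g'(x) = b_1 + 2c_1·(x - 1) + 3d_1·(x - 1)² with b_1 = Δ_1 - h_1(2M_1 + M_2)/6 = 19/4, c_1 = M_1/2 = -7/2, d_1 = (M_2 - M_1)/(6h_1) = 9/16. So g'(1) = 19/4.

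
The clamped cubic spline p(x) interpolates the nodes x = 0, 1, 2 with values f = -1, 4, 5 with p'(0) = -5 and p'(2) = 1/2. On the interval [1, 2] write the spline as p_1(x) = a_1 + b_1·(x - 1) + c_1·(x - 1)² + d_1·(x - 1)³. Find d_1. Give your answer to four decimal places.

4.1250

Let M_i = p''(x_i). Step sizes h_i = 1, 1; slopes of the chords Δ_i = (y_(i+1) - y_i)/h_i = 5, 1.
  1·M_0 + 4·M_1 + 1·M_2 = 6(Δ_1 - Δ_0) = -24
Clamped end conditions give two more equations: 2h_0·M_0 + h_0·M_1 = 6(Δ_0 - p'(0)) = 60 and h_1·M_1 + 2h_1·M_2 = 6(p'(2) - Δ_1) = -3.
Solving the tridiagonal system: M_0 = 155/4, M_1 = -35/2, M_2 = 29/4.
On [1, 2], with p_1(x) = a_1 + b_1·(x - 1) + c_1·(x - 1)² + d_1·(x - 1)³: c_1 = M_1/2 = -35/4, d_1 = (M_2 - M_1)/(6h_1) = 33/8, b_1 = Δ_1 - h_1(2M_1 + M_2)/6 = 45/8.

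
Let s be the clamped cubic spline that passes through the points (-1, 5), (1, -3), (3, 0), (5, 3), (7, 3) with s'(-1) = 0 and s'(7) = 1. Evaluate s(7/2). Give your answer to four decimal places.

With m_i denoting the second derivative at x_i, h_i = 2, 2, 2, 2, and Δ_i = (y_(i+1) − y_i)/h_i = -4, 3/2, 3/2, 0:
  2·m_0 + 8·m_1 + 2·m_2 = 6(Δ_1 - Δ_0) = 33
  2·m_1 + 8·m_2 + 2·m_3 = 6(Δ_2 - Δ_1) = 0
  2·m_2 + 8·m_3 + 2·m_4 = 6(Δ_3 - Δ_2) = -9
Clamped end conditions give two more equations: 2h_0·m_0 + h_0·m_1 = 6(Δ_0 - s'(-1)) = -24 and h_3·m_3 + 2h_3·m_4 = 6(s'(7) - Δ_3) = 6.
Forward elimination and back-substitution give m_0 = -527/56, m_1 = 191/28, m_2 = -11/8, m_3 = -37/28, m_4 = 121/56.
On [3, 5], s(t) = 0 + 20/7·(t - 3) - 11/16·(t - 3)² + 1/224·(t - 3)³.
With (t - 3) = 1/2: s(7/2) = 2253/1792.

1.2573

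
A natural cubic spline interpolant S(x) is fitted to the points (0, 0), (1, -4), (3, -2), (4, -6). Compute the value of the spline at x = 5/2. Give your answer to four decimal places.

With σ_i denoting the second derivative at x_i, h_i = 1, 2, 1, and Δ_i = (y_(i+1) − y_i)/h_i = -4, 1, -4:
  1·σ_0 + 6·σ_1 + 2·σ_2 = 6(Δ_1 - Δ_0) = 30
  2·σ_1 + 6·σ_2 + 1·σ_3 = 6(Δ_2 - Δ_1) = -30
Natural end conditions: σ_0 = σ_3 = 0.
Solving the tridiagonal system: σ_0 = 0, σ_1 = 15/2, σ_2 = -15/2, σ_3 = 0.
On [1, 3], S(x) = -4 - 3/2·(x - 1) + 15/4·(x - 1)² - 5/4·(x - 1)³.
With (x - 1) = 3/2: S(5/2) = -65/32.

-2.0313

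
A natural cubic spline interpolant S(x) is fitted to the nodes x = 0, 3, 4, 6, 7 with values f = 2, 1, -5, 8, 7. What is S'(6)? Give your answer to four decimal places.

Write σ_i for S''(x_i). With h_i = 3, 1, 2, 1 and divided differences Δ_i = -1/3, -6, 13/2, -1, the continuity of S' gives the tridiagonal system
  3·σ_0 + 8·σ_1 + 1·σ_2 = 6(Δ_1 - Δ_0) = -34
  1·σ_1 + 6·σ_2 + 2·σ_3 = 6(Δ_2 - Δ_1) = 75
  2·σ_2 + 6·σ_3 + 1·σ_4 = 6(Δ_3 - Δ_2) = -45
Natural end conditions: σ_0 = σ_4 = 0.
Solving the tridiagonal system: σ_0 = 0, σ_1 = -814/125, σ_2 = 2262/125, σ_3 = -3383/250, σ_4 = 0.
On [6, 7], S'(x) = b_3 + 2c_3·(x - 6) + 3d_3·(x - 6)² with b_3 = Δ_3 - h_3(2σ_3 + σ_4)/6 = 2633/750, c_3 = σ_3/2 = -3383/500, d_3 = (σ_4 - σ_3)/(6h_3) = 3383/1500. So S'(6) = 2633/750.

3.5107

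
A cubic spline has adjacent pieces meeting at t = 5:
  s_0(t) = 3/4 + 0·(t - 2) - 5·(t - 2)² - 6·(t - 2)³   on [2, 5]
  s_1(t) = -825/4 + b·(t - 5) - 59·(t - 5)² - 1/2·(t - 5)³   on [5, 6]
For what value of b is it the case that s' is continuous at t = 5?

s_0'(t) = 0 - 10·(t - 2) - 18·(t - 2)², so s_0'(5) = -192. On the right, s_1'(5) = b, so b = -192.

-192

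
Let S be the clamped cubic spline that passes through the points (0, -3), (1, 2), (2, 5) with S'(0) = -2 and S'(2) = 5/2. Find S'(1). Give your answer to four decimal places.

5.8750

Put m_i = S'' at the i-th knot. Here h = (1, 1) and Δ = (5, 3), so the interior equations h_(i-1)·m_(i-1) + 2(h_(i-1)+h_i)·m_i + h_i·m_(i+1) = 6(Δ_i − Δ_(i-1)) read
  1·m_0 + 4·m_1 + 1·m_2 = 6(Δ_1 - Δ_0) = -12
Clamped end conditions give two more equations: 2h_0·m_0 + h_0·m_1 = 6(Δ_0 - S'(0)) = 42 and h_1·m_1 + 2h_1·m_2 = 6(S'(2) - Δ_1) = -3.
Solving the tridiagonal system: m_0 = 105/4, m_1 = -21/2, m_2 = 15/4.
On [1, 2], S'(x) = b_1 + 2c_1·(x - 1) + 3d_1·(x - 1)² with b_1 = Δ_1 - h_1(2m_1 + m_2)/6 = 47/8, c_1 = m_1/2 = -21/4, d_1 = (m_2 - m_1)/(6h_1) = 19/8. So S'(1) = 47/8.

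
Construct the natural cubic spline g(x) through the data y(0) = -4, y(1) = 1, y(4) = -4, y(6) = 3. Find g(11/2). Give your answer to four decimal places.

0.4401

Let M_i = g''(x_i). Step sizes h_i = 1, 3, 2; slopes of the chords Δ_i = (y_(i+1) - y_i)/h_i = 5, -5/3, 7/2.
  1·M_0 + 8·M_1 + 3·M_2 = 6(Δ_1 - Δ_0) = -40
  3·M_1 + 10·M_2 + 2·M_3 = 6(Δ_2 - Δ_1) = 31
Natural end conditions: M_0 = M_3 = 0.
Hence M_0 = 0, M_1 = -493/71, M_2 = 368/71, M_3 = 0.
On [4, 6], g(x) = -4 + 19/426·(x - 4) + 184/71·(x - 4)² - 92/213·(x - 4)³.
With (x - 4) = 3/2: g(11/2) = 125/284.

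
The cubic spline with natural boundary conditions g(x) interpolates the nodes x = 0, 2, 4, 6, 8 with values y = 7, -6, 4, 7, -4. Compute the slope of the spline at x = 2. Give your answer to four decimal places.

-0.0893

With σ_i denoting the second derivative at x_i, h_i = 2, 2, 2, 2, and Δ_i = (y_(i+1) − y_i)/h_i = -13/2, 5, 3/2, -11/2:
  2·σ_0 + 8·σ_1 + 2·σ_2 = 6(Δ_1 - Δ_0) = 69
  2·σ_1 + 8·σ_2 + 2·σ_3 = 6(Δ_2 - Δ_1) = -21
  2·σ_2 + 8·σ_3 + 2·σ_4 = 6(Δ_3 - Δ_2) = -42
Natural end conditions: σ_0 = σ_4 = 0.
Forward elimination and back-substitution give σ_0 = 0, σ_1 = 1077/112, σ_2 = -111/28, σ_3 = -477/112, σ_4 = 0.
On [2, 4], g'(x) = b_1 + 2c_1·(x - 2) + 3d_1·(x - 2)² with b_1 = Δ_1 - h_1(2σ_1 + σ_2)/6 = -5/56, c_1 = σ_1/2 = 1077/224, d_1 = (σ_2 - σ_1)/(6h_1) = -507/448. So g'(2) = -5/56.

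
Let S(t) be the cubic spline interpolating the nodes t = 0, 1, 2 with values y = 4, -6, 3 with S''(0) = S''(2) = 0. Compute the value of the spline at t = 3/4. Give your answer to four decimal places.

-5.0586

Write m_i for S''(x_i). With h_i = 1, 1 and divided differences Δ_i = -10, 9, the continuity of S' gives the tridiagonal system
  1·m_0 + 4·m_1 + 1·m_2 = 6(Δ_1 - Δ_0) = 114
Natural end conditions: m_0 = m_2 = 0.
Hence m_0 = 0, m_1 = 57/2, m_2 = 0.
On [0, 1], S(t) = 4 - 59/4·t + 0·t² + 19/4·t³.
With t = 3/4: S(3/4) = -1295/256.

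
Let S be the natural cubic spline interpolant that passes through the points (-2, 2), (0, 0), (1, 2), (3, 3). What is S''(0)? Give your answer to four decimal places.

Let M_i = S''(x_i). Step sizes h_i = 2, 1, 2; slopes of the chords Δ_i = (y_(i+1) - y_i)/h_i = -1, 2, 1/2.
  2·M_0 + 6·M_1 + 1·M_2 = 6(Δ_1 - Δ_0) = 18
  1·M_1 + 6·M_2 + 2·M_3 = 6(Δ_2 - Δ_1) = -9
Natural end conditions: M_0 = M_3 = 0.
Hence M_0 = 0, M_1 = 117/35, M_2 = -72/35, M_3 = 0.

3.3429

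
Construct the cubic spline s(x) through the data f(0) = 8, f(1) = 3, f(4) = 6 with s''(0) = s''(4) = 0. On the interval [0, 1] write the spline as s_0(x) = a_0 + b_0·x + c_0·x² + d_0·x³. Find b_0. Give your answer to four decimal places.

Put σ_i = s'' at the i-th knot. Here h = (1, 3) and Δ = (-5, 1), so the interior equations h_(i-1)·σ_(i-1) + 2(h_(i-1)+h_i)·σ_i + h_i·σ_(i+1) = 6(Δ_i − Δ_(i-1)) read
  1·σ_0 + 8·σ_1 + 3·σ_2 = 6(Δ_1 - Δ_0) = 36
Natural end conditions: σ_0 = σ_2 = 0.
Forward elimination and back-substitution give σ_0 = 0, σ_1 = 9/2, σ_2 = 0.
On [0, 1], with s_0(x) = a_0 + b_0·x + c_0·x² + d_0·x³: c_0 = σ_0/2 = 0, d_0 = (σ_1 - σ_0)/(6h_0) = 3/4, b_0 = Δ_0 - h_0(2σ_0 + σ_1)/6 = -23/4.

-5.7500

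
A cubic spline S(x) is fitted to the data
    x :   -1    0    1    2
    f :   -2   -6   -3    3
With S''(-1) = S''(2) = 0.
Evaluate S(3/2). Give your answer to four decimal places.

-0.1250

Write M_i for S''(x_i). With h_i = 1, 1, 1 and divided differences Δ_i = -4, 3, 6, the continuity of S' gives the tridiagonal system
  1·M_0 + 4·M_1 + 1·M_2 = 6(Δ_1 - Δ_0) = 42
  1·M_1 + 4·M_2 + 1·M_3 = 6(Δ_2 - Δ_1) = 18
Natural end conditions: M_0 = M_3 = 0.
Solving: M_0 = 0, M_1 = 10, M_2 = 2, M_3 = 0.
On [1, 2], S(x) = -3 + 16/3·(x - 1) + 1·(x - 1)² - 1/3·(x - 1)³.
With (x - 1) = 1/2: S(3/2) = -1/8.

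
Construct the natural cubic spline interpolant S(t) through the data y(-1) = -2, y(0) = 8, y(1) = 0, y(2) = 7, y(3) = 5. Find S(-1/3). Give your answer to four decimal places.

6.9087

With σ_i denoting the second derivative at x_i, h_i = 1, 1, 1, 1, and Δ_i = (y_(i+1) − y_i)/h_i = 10, -8, 7, -2:
  1·σ_0 + 4·σ_1 + 1·σ_2 = 6(Δ_1 - Δ_0) = -108
  1·σ_1 + 4·σ_2 + 1·σ_3 = 6(Δ_2 - Δ_1) = 90
  1·σ_2 + 4·σ_3 + 1·σ_4 = 6(Δ_3 - Δ_2) = -54
Natural end conditions: σ_0 = σ_4 = 0.
Solving the tridiagonal system: σ_0 = 0, σ_1 = -1017/28, σ_2 = 261/7, σ_3 = -639/28, σ_4 = 0.
On [-1, 0], S(t) = -2 + 899/56·(t + 1) + 0·(t + 1)² - 339/56·(t + 1)³.
With (t + 1) = 2/3: S(-1/3) = 1741/252.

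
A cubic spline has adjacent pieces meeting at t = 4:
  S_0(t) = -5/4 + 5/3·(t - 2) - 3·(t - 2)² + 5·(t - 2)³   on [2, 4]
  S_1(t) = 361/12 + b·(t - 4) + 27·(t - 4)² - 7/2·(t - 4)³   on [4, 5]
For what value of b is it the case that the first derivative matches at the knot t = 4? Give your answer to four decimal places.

49.6667

S_0'(t) = 5/3 - 6·(t - 2) + 15·(t - 2)², so S_0'(4) = 149/3. On the right, S_1'(4) = b, so b = 149/3.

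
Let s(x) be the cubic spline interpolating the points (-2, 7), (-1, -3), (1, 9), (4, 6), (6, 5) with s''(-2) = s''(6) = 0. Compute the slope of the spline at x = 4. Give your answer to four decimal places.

Write m_i for s''(x_i). With h_i = 1, 2, 3, 2 and divided differences Δ_i = -10, 6, -1, -1/2, the continuity of s' gives the tridiagonal system
  1·m_0 + 6·m_1 + 2·m_2 = 6(Δ_1 - Δ_0) = 96
  2·m_1 + 10·m_2 + 3·m_3 = 6(Δ_2 - Δ_1) = -42
  3·m_2 + 10·m_3 + 2·m_4 = 6(Δ_3 - Δ_2) = 3
Natural end conditions: m_0 = m_4 = 0.
Hence m_0 = 0, m_1 = 4797/253, m_2 = -2247/253, m_3 = 750/253, m_4 = 0.
On [4, 6], s'(x) = b_3 + 2c_3·(x - 4) + 3d_3·(x - 4)² with b_3 = Δ_3 - h_3(2m_3 + m_4)/6 = -1253/506, c_3 = m_3/2 = 375/253, d_3 = (m_4 - m_3)/(6h_3) = -125/506. So s'(4) = -1253/506.

-2.4763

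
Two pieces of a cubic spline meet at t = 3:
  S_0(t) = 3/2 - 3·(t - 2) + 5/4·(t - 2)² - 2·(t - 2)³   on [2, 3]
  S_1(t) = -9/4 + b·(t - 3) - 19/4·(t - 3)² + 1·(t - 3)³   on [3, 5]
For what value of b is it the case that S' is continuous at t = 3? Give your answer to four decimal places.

-6.5000

S_0'(t) = -3 + 5/2·(t - 2) - 6·(t - 2)², so S_0'(3) = -13/2. On the right, S_1'(3) = b, so b = -13/2.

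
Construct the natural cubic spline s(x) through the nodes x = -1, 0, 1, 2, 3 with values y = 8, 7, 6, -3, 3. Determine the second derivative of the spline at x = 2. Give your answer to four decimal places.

With m_i denoting the second derivative at x_i, h_i = 1, 1, 1, 1, and Δ_i = (y_(i+1) − y_i)/h_i = -1, -1, -9, 6:
  1·m_0 + 4·m_1 + 1·m_2 = 6(Δ_1 - Δ_0) = 0
  1·m_1 + 4·m_2 + 1·m_3 = 6(Δ_2 - Δ_1) = -48
  1·m_2 + 4·m_3 + 1·m_4 = 6(Δ_3 - Δ_2) = 90
Natural end conditions: m_0 = m_4 = 0.
Solving the tridiagonal system: m_0 = 0, m_1 = 141/28, m_2 = -141/7, m_3 = 771/28, m_4 = 0.

27.5357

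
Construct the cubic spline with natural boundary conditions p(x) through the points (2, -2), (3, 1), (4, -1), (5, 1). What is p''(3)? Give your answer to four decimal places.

Put σ_i = p'' at the i-th knot. Here h = (1, 1, 1) and Δ = (3, -2, 2), so the interior equations h_(i-1)·σ_(i-1) + 2(h_(i-1)+h_i)·σ_i + h_i·σ_(i+1) = 6(Δ_i − Δ_(i-1)) read
  1·σ_0 + 4·σ_1 + 1·σ_2 = 6(Δ_1 - Δ_0) = -30
  1·σ_1 + 4·σ_2 + 1·σ_3 = 6(Δ_2 - Δ_1) = 24
Natural end conditions: σ_0 = σ_3 = 0.
Forward elimination and back-substitution give σ_0 = 0, σ_1 = -48/5, σ_2 = 42/5, σ_3 = 0.

-9.6000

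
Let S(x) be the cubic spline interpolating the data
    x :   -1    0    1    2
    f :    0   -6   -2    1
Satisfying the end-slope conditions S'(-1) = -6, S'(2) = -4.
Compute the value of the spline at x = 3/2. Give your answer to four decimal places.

With σ_i denoting the second derivative at x_i, h_i = 1, 1, 1, and Δ_i = (y_(i+1) − y_i)/h_i = -6, 4, 3:
  1·σ_0 + 4·σ_1 + 1·σ_2 = 6(Δ_1 - Δ_0) = 60
  1·σ_1 + 4·σ_2 + 1·σ_3 = 6(Δ_2 - Δ_1) = -6
Clamped end conditions give two more equations: 2h_0·σ_0 + h_0·σ_1 = 6(Δ_0 - S'(-1)) = 0 and h_2·σ_2 + 2h_2·σ_3 = 6(S'(2) - Δ_2) = -42.
Solving: σ_0 = -26/3, σ_1 = 52/3, σ_2 = -2/3, σ_3 = -62/3.
On [1, 2], S(x) = -2 + 20/3·(x - 1) - 1/3·(x - 1)² - 10/3·(x - 1)³.
With (x - 1) = 1/2: S(3/2) = 5/6.

0.8333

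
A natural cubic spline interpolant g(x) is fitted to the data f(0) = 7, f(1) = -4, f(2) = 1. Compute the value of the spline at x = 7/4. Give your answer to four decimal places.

Put m_i = g'' at the i-th knot. Here h = (1, 1) and Δ = (-11, 5), so the interior equations h_(i-1)·m_(i-1) + 2(h_(i-1)+h_i)·m_i + h_i·m_(i+1) = 6(Δ_i − Δ_(i-1)) read
  1·m_0 + 4·m_1 + 1·m_2 = 6(Δ_1 - Δ_0) = 96
Natural end conditions: m_0 = m_2 = 0.
Hence m_0 = 0, m_1 = 24, m_2 = 0.
On [1, 2], g(x) = -4 - 3·(x - 1) + 12·(x - 1)² - 4·(x - 1)³.
With (x - 1) = 3/4: g(7/4) = -19/16.

-1.1875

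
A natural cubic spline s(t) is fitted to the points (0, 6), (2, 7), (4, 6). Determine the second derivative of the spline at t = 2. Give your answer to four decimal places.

-0.7500

Write m_i for s''(x_i). With h_i = 2, 2 and divided differences Δ_i = 1/2, -1/2, the continuity of s' gives the tridiagonal system
  2·m_0 + 8·m_1 + 2·m_2 = 6(Δ_1 - Δ_0) = -6
Natural end conditions: m_0 = m_2 = 0.
Hence m_0 = 0, m_1 = -3/4, m_2 = 0.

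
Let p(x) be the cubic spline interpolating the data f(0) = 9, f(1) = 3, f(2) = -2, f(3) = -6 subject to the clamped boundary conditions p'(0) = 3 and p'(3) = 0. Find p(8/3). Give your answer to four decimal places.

Write σ_i for p''(x_i). With h_i = 1, 1, 1 and divided differences Δ_i = -6, -5, -4, the continuity of p' gives the tridiagonal system
  1·σ_0 + 4·σ_1 + 1·σ_2 = 6(Δ_1 - Δ_0) = 6
  1·σ_1 + 4·σ_2 + 1·σ_3 = 6(Δ_2 - Δ_1) = 6
Clamped end conditions give two more equations: 2h_0·σ_0 + h_0·σ_1 = 6(Δ_0 - p'(0)) = -54 and h_2·σ_2 + 2h_2·σ_3 = 6(p'(3) - Δ_2) = 24.
Hence σ_0 = -162/5, σ_1 = 54/5, σ_2 = -24/5, σ_3 = 72/5.
On [2, 3], p(x) = -2 - 24/5·(x - 2) - 12/5·(x - 2)² + 16/5·(x - 2)³.
With (x - 2) = 2/3: p(8/3) = -718/135.

-5.3185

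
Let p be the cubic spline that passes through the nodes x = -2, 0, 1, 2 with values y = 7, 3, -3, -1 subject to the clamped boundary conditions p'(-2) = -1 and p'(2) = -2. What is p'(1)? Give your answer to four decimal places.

With σ_i denoting the second derivative at x_i, h_i = 2, 1, 1, and Δ_i = (y_(i+1) − y_i)/h_i = -2, -6, 2:
  2·σ_0 + 6·σ_1 + 1·σ_2 = 6(Δ_1 - Δ_0) = -24
  1·σ_1 + 4·σ_2 + 1·σ_3 = 6(Δ_2 - Δ_1) = 48
Clamped end conditions give two more equations: 2h_0·σ_0 + h_0·σ_1 = 6(Δ_0 - p'(-2)) = -6 and h_2·σ_2 + 2h_2·σ_3 = 6(p'(2) - Δ_2) = -24.
Hence σ_0 = 28/11, σ_1 = -89/11, σ_2 = 214/11, σ_3 = -239/11.
On [1, 2], p'(x) = b_2 + 2c_2·(x - 1) + 3d_2·(x - 1)² with b_2 = Δ_2 - h_2(2σ_2 + σ_3)/6 = -19/22, c_2 = σ_2/2 = 107/11, d_2 = (σ_3 - σ_2)/(6h_2) = -151/22. So p'(1) = -19/22.

-0.8636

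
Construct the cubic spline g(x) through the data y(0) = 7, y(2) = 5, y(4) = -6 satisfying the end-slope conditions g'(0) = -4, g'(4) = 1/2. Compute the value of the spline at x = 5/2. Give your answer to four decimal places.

2.1094

Put m_i = g'' at the i-th knot. Here h = (2, 2) and Δ = (-1, -11/2), so the interior equations h_(i-1)·m_(i-1) + 2(h_(i-1)+h_i)·m_i + h_i·m_(i+1) = 6(Δ_i − Δ_(i-1)) read
  2·m_0 + 8·m_1 + 2·m_2 = 6(Δ_1 - Δ_0) = -27
Clamped end conditions give two more equations: 2h_0·m_0 + h_0·m_1 = 6(Δ_0 - g'(0)) = 18 and h_1·m_1 + 2h_1·m_2 = 6(g'(4) - Δ_1) = 36.
Forward elimination and back-substitution give m_0 = 9, m_1 = -9, m_2 = 27/2.
On [2, 4], g(x) = 5 - 4·(x - 2) - 9/2·(x - 2)² + 15/8·(x - 2)³.
With (x - 2) = 1/2: g(5/2) = 135/64.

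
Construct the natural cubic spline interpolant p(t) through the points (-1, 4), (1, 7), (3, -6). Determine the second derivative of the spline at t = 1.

-6

With M_i denoting the second derivative at x_i, h_i = 2, 2, and Δ_i = (y_(i+1) − y_i)/h_i = 3/2, -13/2:
  2·M_0 + 8·M_1 + 2·M_2 = 6(Δ_1 - Δ_0) = -48
Natural end conditions: M_0 = M_2 = 0.
Hence M_0 = 0, M_1 = -6, M_2 = 0.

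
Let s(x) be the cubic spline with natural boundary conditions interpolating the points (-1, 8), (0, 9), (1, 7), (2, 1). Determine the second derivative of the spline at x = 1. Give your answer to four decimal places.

Write M_i for s''(x_i). With h_i = 1, 1, 1 and divided differences Δ_i = 1, -2, -6, the continuity of s' gives the tridiagonal system
  1·M_0 + 4·M_1 + 1·M_2 = 6(Δ_1 - Δ_0) = -18
  1·M_1 + 4·M_2 + 1·M_3 = 6(Δ_2 - Δ_1) = -24
Natural end conditions: M_0 = M_3 = 0.
Solving: M_0 = 0, M_1 = -16/5, M_2 = -26/5, M_3 = 0.

-5.2000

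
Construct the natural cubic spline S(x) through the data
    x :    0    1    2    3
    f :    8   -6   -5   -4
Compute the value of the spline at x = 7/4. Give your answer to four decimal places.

With M_i denoting the second derivative at x_i, h_i = 1, 1, 1, and Δ_i = (y_(i+1) − y_i)/h_i = -14, 1, 1:
  1·M_0 + 4·M_1 + 1·M_2 = 6(Δ_1 - Δ_0) = 90
  1·M_1 + 4·M_2 + 1·M_3 = 6(Δ_2 - Δ_1) = 0
Natural end conditions: M_0 = M_3 = 0.
Forward elimination and back-substitution give M_0 = 0, M_1 = 24, M_2 = -6, M_3 = 0.
On [1, 2], S(x) = -6 - 6·(x - 1) + 12·(x - 1)² - 5·(x - 1)³.
With (x - 1) = 3/4: S(7/4) = -375/64.

-5.8594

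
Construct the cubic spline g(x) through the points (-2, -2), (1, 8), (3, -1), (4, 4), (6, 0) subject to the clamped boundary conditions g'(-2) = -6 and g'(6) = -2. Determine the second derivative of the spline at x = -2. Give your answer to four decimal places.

With m_i denoting the second derivative at x_i, h_i = 3, 2, 1, 2, and Δ_i = (y_(i+1) − y_i)/h_i = 10/3, -9/2, 5, -2:
  3·m_0 + 10·m_1 + 2·m_2 = 6(Δ_1 - Δ_0) = -47
  2·m_1 + 6·m_2 + 1·m_3 = 6(Δ_2 - Δ_1) = 57
  1·m_2 + 6·m_3 + 2·m_4 = 6(Δ_3 - Δ_2) = -42
Clamped end conditions give two more equations: 2h_0·m_0 + h_0·m_1 = 6(Δ_0 - g'(-2)) = 56 and h_3·m_3 + 2h_3·m_4 = 6(g'(6) - Δ_3) = 0.
Solving: m_0 = 7057/453, m_1 = -1886/151, m_2 = 2353/151, m_3 = -1739/151, m_4 = 1739/302.

15.5784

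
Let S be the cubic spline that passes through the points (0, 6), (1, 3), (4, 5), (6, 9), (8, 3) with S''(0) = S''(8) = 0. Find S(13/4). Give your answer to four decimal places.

Write M_i for S''(x_i). With h_i = 1, 3, 2, 2 and divided differences Δ_i = -3, 2/3, 2, -3, the continuity of S' gives the tridiagonal system
  1·M_0 + 8·M_1 + 3·M_2 = 6(Δ_1 - Δ_0) = 22
  3·M_1 + 10·M_2 + 2·M_3 = 6(Δ_2 - Δ_1) = 8
  2·M_2 + 8·M_3 + 2·M_4 = 6(Δ_3 - Δ_2) = -30
Natural end conditions: M_0 = M_4 = 0.
Solving the tridiagonal system: M_0 = 0, M_1 = 325/134, M_2 = 58/67, M_3 = -1063/268, M_4 = 0.
On [1, 4], S(t) = 3 - 881/402·(t - 1) + 325/268·(t - 1)² - 209/2412·(t - 1)³.
With (t - 1) = 9/4: S(13/4) = 55251/17152.

3.2213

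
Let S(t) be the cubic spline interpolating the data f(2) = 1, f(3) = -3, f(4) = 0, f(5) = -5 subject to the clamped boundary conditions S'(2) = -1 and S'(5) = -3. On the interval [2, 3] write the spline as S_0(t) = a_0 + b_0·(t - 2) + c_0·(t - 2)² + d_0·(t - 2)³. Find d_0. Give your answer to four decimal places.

Let M_i = S''(x_i). Step sizes h_i = 1, 1, 1; slopes of the chords Δ_i = (y_(i+1) - y_i)/h_i = -4, 3, -5.
  1·M_0 + 4·M_1 + 1·M_2 = 6(Δ_1 - Δ_0) = 42
  1·M_1 + 4·M_2 + 1·M_3 = 6(Δ_2 - Δ_1) = -48
Clamped end conditions give two more equations: 2h_0·M_0 + h_0·M_1 = 6(Δ_0 - S'(2)) = -18 and h_2·M_2 + 2h_2·M_3 = 6(S'(5) - Δ_2) = 12.
Solving: M_0 = -58/3, M_1 = 62/3, M_2 = -64/3, M_3 = 50/3.
On [2, 3], with S_0(t) = a_0 + b_0·(t - 2) + c_0·(t - 2)² + d_0·(t - 2)³: c_0 = M_0/2 = -29/3, d_0 = (M_1 - M_0)/(6h_0) = 20/3, b_0 = Δ_0 - h_0(2M_0 + M_1)/6 = -1.

6.6667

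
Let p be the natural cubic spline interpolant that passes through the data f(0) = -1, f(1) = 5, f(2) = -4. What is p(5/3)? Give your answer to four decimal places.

Let m_i = p''(x_i). Step sizes h_i = 1, 1; slopes of the chords Δ_i = (y_(i+1) - y_i)/h_i = 6, -9.
  1·m_0 + 4·m_1 + 1·m_2 = 6(Δ_1 - Δ_0) = -90
Natural end conditions: m_0 = m_2 = 0.
Forward elimination and back-substitution give m_0 = 0, m_1 = -45/2, m_2 = 0.
On [1, 2], p(x) = 5 - 3/2·(x - 1) - 45/4·(x - 1)² + 15/4·(x - 1)³.
With (x - 1) = 2/3: p(5/3) = 1/9.

0.1111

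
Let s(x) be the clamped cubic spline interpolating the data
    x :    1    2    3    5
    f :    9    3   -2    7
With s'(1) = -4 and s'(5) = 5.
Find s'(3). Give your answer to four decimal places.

-1.2727

Put m_i = s'' at the i-th knot. Here h = (1, 1, 2) and Δ = (-6, -5, 9/2), so the interior equations h_(i-1)·m_(i-1) + 2(h_(i-1)+h_i)·m_i + h_i·m_(i+1) = 6(Δ_i − Δ_(i-1)) read
  1·m_0 + 4·m_1 + 1·m_2 = 6(Δ_1 - Δ_0) = 6
  1·m_1 + 6·m_2 + 2·m_3 = 6(Δ_2 - Δ_1) = 57
Clamped end conditions give two more equations: 2h_0·m_0 + h_0·m_1 = 6(Δ_0 - s'(1)) = -12 and h_2·m_2 + 2h_2·m_3 = 6(s'(5) - Δ_2) = 3.
Hence m_0 = -135/22, m_1 = 3/11, m_2 = 243/22, m_3 = -105/22.
On [3, 5], s'(x) = b_2 + 2c_2·(x - 3) + 3d_2·(x - 3)² with b_2 = Δ_2 - h_2(2m_2 + m_3)/6 = -14/11, c_2 = m_2/2 = 243/44, d_2 = (m_3 - m_2)/(6h_2) = -29/22. So s'(3) = -14/11.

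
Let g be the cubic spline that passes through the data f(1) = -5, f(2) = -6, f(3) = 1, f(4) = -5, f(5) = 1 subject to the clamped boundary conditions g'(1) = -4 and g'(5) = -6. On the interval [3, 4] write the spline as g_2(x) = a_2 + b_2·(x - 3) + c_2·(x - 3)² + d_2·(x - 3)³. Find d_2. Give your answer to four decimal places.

12.6429

Put M_i = g'' at the i-th knot. Here h = (1, 1, 1, 1) and Δ = (-1, 7, -6, 6), so the interior equations h_(i-1)·M_(i-1) + 2(h_(i-1)+h_i)·M_i + h_i·M_(i+1) = 6(Δ_i − Δ_(i-1)) read
  1·M_0 + 4·M_1 + 1·M_2 = 6(Δ_1 - Δ_0) = 48
  1·M_1 + 4·M_2 + 1·M_3 = 6(Δ_2 - Δ_1) = -78
  1·M_2 + 4·M_3 + 1·M_4 = 6(Δ_3 - Δ_2) = 72
Clamped end conditions give two more equations: 2h_0·M_0 + h_0·M_1 = 6(Δ_0 - g'(1)) = 18 and h_3·M_3 + 2h_3·M_4 = 6(g'(5) - Δ_3) = -72.
Solving the tridiagonal system: M_0 = -11/7, M_1 = 148/7, M_2 = -35, M_3 = 286/7, M_4 = -395/7.
On [3, 4], with g_2(x) = a_2 + b_2·(x - 3) + c_2·(x - 3)² + d_2·(x - 3)³: c_2 = M_2/2 = -35/2, d_2 = (M_3 - M_2)/(6h_2) = 177/14, b_2 = Δ_2 - h_2(2M_2 + M_3)/6 = -8/7.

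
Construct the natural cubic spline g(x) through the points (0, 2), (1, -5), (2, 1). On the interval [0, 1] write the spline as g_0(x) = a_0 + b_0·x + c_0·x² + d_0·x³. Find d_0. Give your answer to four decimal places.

Put M_i = g'' at the i-th knot. Here h = (1, 1) and Δ = (-7, 6), so the interior equations h_(i-1)·M_(i-1) + 2(h_(i-1)+h_i)·M_i + h_i·M_(i+1) = 6(Δ_i − Δ_(i-1)) read
  1·M_0 + 4·M_1 + 1·M_2 = 6(Δ_1 - Δ_0) = 78
Natural end conditions: M_0 = M_2 = 0.
Forward elimination and back-substitution give M_0 = 0, M_1 = 39/2, M_2 = 0.
On [0, 1], with g_0(x) = a_0 + b_0·x + c_0·x² + d_0·x³: c_0 = M_0/2 = 0, d_0 = (M_1 - M_0)/(6h_0) = 13/4, b_0 = Δ_0 - h_0(2M_0 + M_1)/6 = -41/4.

3.2500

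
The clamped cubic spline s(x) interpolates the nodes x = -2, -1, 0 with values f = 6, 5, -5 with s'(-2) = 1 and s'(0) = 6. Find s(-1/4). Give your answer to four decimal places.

-4.7500

Let M_i = s''(x_i). Step sizes h_i = 1, 1; slopes of the chords Δ_i = (y_(i+1) - y_i)/h_i = -1, -10.
  1·M_0 + 4·M_1 + 1·M_2 = 6(Δ_1 - Δ_0) = -54
Clamped end conditions give two more equations: 2h_0·M_0 + h_0·M_1 = 6(Δ_0 - s'(-2)) = -12 and h_1·M_1 + 2h_1·M_2 = 6(s'(0) - Δ_1) = 96.
Forward elimination and back-substitution give M_0 = 10, M_1 = -32, M_2 = 64.
On [-1, 0], s(x) = 5 - 10·(x + 1) - 16·(x + 1)² + 16·(x + 1)³.
With (x + 1) = 3/4: s(-1/4) = -19/4.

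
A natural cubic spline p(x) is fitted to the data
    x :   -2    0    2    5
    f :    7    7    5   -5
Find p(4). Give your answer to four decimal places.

-1.0819

With σ_i denoting the second derivative at x_i, h_i = 2, 2, 3, and Δ_i = (y_(i+1) − y_i)/h_i = 0, -1, -10/3:
  2·σ_0 + 8·σ_1 + 2·σ_2 = 6(Δ_1 - Δ_0) = -6
  2·σ_1 + 10·σ_2 + 3·σ_3 = 6(Δ_2 - Δ_1) = -14
Natural end conditions: σ_0 = σ_3 = 0.
Hence σ_0 = 0, σ_1 = -8/19, σ_2 = -25/19, σ_3 = 0.
On [2, 5], p(x) = 5 - 115/57·(x - 2) - 25/38·(x - 2)² + 25/342·(x - 2)³.
With (x - 2) = 2: p(4) = -185/171.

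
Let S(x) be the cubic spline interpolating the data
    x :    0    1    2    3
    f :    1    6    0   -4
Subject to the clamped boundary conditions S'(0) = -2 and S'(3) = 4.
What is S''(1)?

Write m_i for S''(x_i). With h_i = 1, 1, 1 and divided differences Δ_i = 5, -6, -4, the continuity of S' gives the tridiagonal system
  1·m_0 + 4·m_1 + 1·m_2 = 6(Δ_1 - Δ_0) = -66
  1·m_1 + 4·m_2 + 1·m_3 = 6(Δ_2 - Δ_1) = 12
Clamped end conditions give two more equations: 2h_0·m_0 + h_0·m_1 = 6(Δ_0 - S'(0)) = 42 and h_2·m_2 + 2h_2·m_3 = 6(S'(3) - Δ_2) = 48.
Solving: m_0 = 34, m_1 = -26, m_2 = 4, m_3 = 22.

-26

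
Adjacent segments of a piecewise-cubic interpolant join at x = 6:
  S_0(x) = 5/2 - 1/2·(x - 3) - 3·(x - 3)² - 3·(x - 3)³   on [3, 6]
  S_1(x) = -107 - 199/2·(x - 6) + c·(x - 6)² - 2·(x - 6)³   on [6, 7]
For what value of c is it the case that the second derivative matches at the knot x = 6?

S_0''(x) = -6 - 18·(x - 3), so S_0''(6) = -60. On the right, S_1''(6) = 2c, so c = -30.

-30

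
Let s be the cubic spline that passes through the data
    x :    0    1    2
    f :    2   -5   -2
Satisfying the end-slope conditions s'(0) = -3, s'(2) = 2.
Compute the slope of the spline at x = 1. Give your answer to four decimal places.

-2.7500

With M_i denoting the second derivative at x_i, h_i = 1, 1, and Δ_i = (y_(i+1) − y_i)/h_i = -7, 3:
  1·M_0 + 4·M_1 + 1·M_2 = 6(Δ_1 - Δ_0) = 60
Clamped end conditions give two more equations: 2h_0·M_0 + h_0·M_1 = 6(Δ_0 - s'(0)) = -24 and h_1·M_1 + 2h_1·M_2 = 6(s'(2) - Δ_1) = -6.
Forward elimination and back-substitution give M_0 = -49/2, M_1 = 25, M_2 = -31/2.
On [1, 2], s'(x) = b_1 + 2c_1·(x - 1) + 3d_1·(x - 1)² with b_1 = Δ_1 - h_1(2M_1 + M_2)/6 = -11/4, c_1 = M_1/2 = 25/2, d_1 = (M_2 - M_1)/(6h_1) = -27/4. So s'(1) = -11/4.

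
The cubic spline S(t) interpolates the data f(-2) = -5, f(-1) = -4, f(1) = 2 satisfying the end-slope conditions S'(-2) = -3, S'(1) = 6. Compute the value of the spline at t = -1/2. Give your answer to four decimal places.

Write m_i for S''(x_i). With h_i = 1, 2 and divided differences Δ_i = 1, 3, the continuity of S' gives the tridiagonal system
  1·m_0 + 6·m_1 + 2·m_2 = 6(Δ_1 - Δ_0) = 12
Clamped end conditions give two more equations: 2h_0·m_0 + h_0·m_1 = 6(Δ_0 - S'(-2)) = 24 and h_1·m_1 + 2h_1·m_2 = 6(S'(1) - Δ_1) = 18.
Solving the tridiagonal system: m_0 = 13, m_1 = -2, m_2 = 11/2.
On [-1, 1], S(t) = -4 + 5/2·(t + 1) - 1·(t + 1)² + 5/8·(t + 1)³.
With (t + 1) = 1/2: S(-1/2) = -187/64.

-2.9219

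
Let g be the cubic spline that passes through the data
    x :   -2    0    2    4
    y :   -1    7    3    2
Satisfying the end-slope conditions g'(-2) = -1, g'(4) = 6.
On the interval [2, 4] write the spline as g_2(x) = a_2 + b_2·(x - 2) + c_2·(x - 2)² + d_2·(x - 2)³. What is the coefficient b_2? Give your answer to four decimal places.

Let M_i = g''(x_i). Step sizes h_i = 2, 2, 2; slopes of the chords Δ_i = (y_(i+1) - y_i)/h_i = 4, -2, -1/2.
  2·M_0 + 8·M_1 + 2·M_2 = 6(Δ_1 - Δ_0) = -36
  2·M_1 + 8·M_2 + 2·M_3 = 6(Δ_2 - Δ_1) = 9
Clamped end conditions give two more equations: 2h_0·M_0 + h_0·M_1 = 6(Δ_0 - g'(-2)) = 30 and h_2·M_2 + 2h_2·M_3 = 6(g'(4) - Δ_2) = 39.
Hence M_0 = 337/30, M_1 = -112/15, M_2 = 19/30, M_3 = 283/30.
On [2, 4], with g_2(x) = a_2 + b_2·(x - 2) + c_2·(x - 2)² + d_2·(x - 2)³: c_2 = M_2/2 = 19/60, d_2 = (M_3 - M_2)/(6h_2) = 11/15, b_2 = Δ_2 - h_2(2M_2 + M_3)/6 = -61/15.

-4.0667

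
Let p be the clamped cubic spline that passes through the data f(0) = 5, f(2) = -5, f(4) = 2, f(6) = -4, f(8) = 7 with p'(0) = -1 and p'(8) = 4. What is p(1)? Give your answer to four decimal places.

With M_i denoting the second derivative at x_i, h_i = 2, 2, 2, 2, and Δ_i = (y_(i+1) − y_i)/h_i = -5, 7/2, -3, 11/2:
  2·M_0 + 8·M_1 + 2·M_2 = 6(Δ_1 - Δ_0) = 51
  2·M_1 + 8·M_2 + 2·M_3 = 6(Δ_2 - Δ_1) = -39
  2·M_2 + 8·M_3 + 2·M_4 = 6(Δ_3 - Δ_2) = 51
Clamped end conditions give two more equations: 2h_0·M_0 + h_0·M_1 = 6(Δ_0 - p'(0)) = -24 and h_3·M_3 + 2h_3·M_4 = 6(p'(8) - Δ_3) = -9.
Forward elimination and back-substitution give M_0 = -673/56, M_1 = 337/28, M_2 = -85/8, M_3 = 307/28, M_4 = -433/56.
On [0, 2], p(x) = 5 - 1·x - 673/112·x² + 449/224·x³.
With x = 1: p(1) = -1/224.

-0.0045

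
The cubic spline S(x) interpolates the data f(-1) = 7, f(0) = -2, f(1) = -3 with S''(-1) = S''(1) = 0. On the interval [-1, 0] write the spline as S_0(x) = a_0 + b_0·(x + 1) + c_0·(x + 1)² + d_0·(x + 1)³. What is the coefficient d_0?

Write m_i for S''(x_i). With h_i = 1, 1 and divided differences Δ_i = -9, -1, the continuity of S' gives the tridiagonal system
  1·m_0 + 4·m_1 + 1·m_2 = 6(Δ_1 - Δ_0) = 48
Natural end conditions: m_0 = m_2 = 0.
Solving: m_0 = 0, m_1 = 12, m_2 = 0.
On [-1, 0], with S_0(x) = a_0 + b_0·(x + 1) + c_0·(x + 1)² + d_0·(x + 1)³: c_0 = m_0/2 = 0, d_0 = (m_1 - m_0)/(6h_0) = 2, b_0 = Δ_0 - h_0(2m_0 + m_1)/6 = -11.

2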